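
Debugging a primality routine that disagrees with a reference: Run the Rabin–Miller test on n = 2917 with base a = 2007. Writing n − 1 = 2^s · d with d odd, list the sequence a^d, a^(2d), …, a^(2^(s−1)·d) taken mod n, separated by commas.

n − 1 = 2916 = 2^2 · 729, so s = 2 and d = 729.
x_0 = 2007^729 mod 2917 = 2916.
x_1 = 2916^2 mod 2917 = 1.

2916, 1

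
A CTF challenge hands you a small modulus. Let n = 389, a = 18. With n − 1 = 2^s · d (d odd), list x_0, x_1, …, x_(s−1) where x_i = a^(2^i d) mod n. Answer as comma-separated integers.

n − 1 = 388 = 2^2 · 97, so s = 2 and d = 97.
x_0 = 18^97 mod 389 = 274.
x_1 = 274^2 mod 389 = 388.

274, 388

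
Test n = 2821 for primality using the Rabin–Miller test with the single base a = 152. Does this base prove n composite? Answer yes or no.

n − 1 = 2820 = 2^2 · 705, so s = 2 and d = 705.
x_0 = 152^705 mod 2821 = 1210.
x_0 is neither 1 nor 2820, so continue squaring.
x_1 = 1210^2 mod 2821 = 1.
x_1 = 1 but x_0 ≠ ±1, a nontrivial square root of 1 — 152 is a witness and 2821 is composite.

yes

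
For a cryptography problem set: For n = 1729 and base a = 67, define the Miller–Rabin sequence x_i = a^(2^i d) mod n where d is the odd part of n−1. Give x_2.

n − 1 = 1728 = 2^6 · 27, so s = 6 and d = 27.
x_0 = 67^27 mod 1729 = 645.
x_1 = 645^2 mod 1729 = 1065.
x_2 = 1065^2 mod 1729 = 1.

1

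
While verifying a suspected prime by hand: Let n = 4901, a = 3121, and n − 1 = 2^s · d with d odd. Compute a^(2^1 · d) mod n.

n − 1 = 4900 = 2^2 · 1225, so s = 2 and d = 1225.
By repeated squaring, 3121^1225 ≡ 911 (mod 4901).
x_0 = 911.
x_1 = 911^2 mod 4901 = 1652.

1652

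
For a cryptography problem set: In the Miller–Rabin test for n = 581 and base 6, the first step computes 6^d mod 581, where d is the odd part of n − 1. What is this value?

377

n − 1 = 580 = 2^2 · 145, so s = 2 and d = 145.
6^145 mod 581 = 377.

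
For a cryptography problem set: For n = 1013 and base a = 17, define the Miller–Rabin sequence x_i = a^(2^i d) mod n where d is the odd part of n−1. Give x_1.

n − 1 = 1012 = 2^2 · 253, so s = 2 and d = 253.
x_0 = 17^253 mod 1013 = 968.
x_1 = 968^2 mod 1013 = 1012.

1012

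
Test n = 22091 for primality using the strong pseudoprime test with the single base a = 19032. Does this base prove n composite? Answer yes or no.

n − 1 = 22090 = 2^1 · 11045, so s = 1 and d = 11045.
x_0 = 19032^11045 mod 22091 = 22090.
x_0 = 22090 ≡ −1, so 19032 is not a witness.

no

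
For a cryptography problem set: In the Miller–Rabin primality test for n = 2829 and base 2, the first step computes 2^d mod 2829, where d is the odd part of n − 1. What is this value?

1112

n − 1 = 2828 = 2^2 · 707, so s = 2 and d = 707.
Repeated squaring mod 2829: 2^1 ≡ 2, 2^2 ≡ 4, 2^4 ≡ 16, 2^8 ≡ 256, 2^16 ≡ 469, 2^32 ≡ 2128, 2^64 ≡ 1984, 2^128 ≡ 1117, 2^256 ≡ 100, 2^512 ≡ 1513.
707 = 512 + 128 + 64 + 2 + 1, so 2^707 ≡ 1513·1117·1984·4·2 ≡ 1112 (mod 2829).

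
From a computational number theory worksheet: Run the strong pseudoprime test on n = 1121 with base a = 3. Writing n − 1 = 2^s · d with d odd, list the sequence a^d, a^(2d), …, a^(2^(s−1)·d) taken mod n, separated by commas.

906, 264, 194, 643, 921

n − 1 = 1120 = 2^5 · 35, so s = 5 and d = 35.
x_0 = 3^35 mod 1121 = 906.
x_1 = 906^2 mod 1121 = 264.
x_2 = 264^2 mod 1121 = 194.
x_3 = 194^2 mod 1121 = 643.
x_4 = 643^2 mod 1121 = 921.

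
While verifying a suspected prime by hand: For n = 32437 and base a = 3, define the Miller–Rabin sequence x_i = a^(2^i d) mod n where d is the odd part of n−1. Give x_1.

21812

n − 1 = 32436 = 2^2 · 8109, so s = 2 and d = 8109.
By repeated squaring, 3^8109 ≡ 29463 (mod 32437).
x_0 = 29463.
x_1 = 29463^2 mod 32437 = 21812.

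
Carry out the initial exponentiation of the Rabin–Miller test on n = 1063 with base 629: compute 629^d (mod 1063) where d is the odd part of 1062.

n − 1 = 1062 = 2^1 · 531, so s = 1 and d = 531.
By repeated squaring, 629^531 ≡ 1 (mod 1063).

1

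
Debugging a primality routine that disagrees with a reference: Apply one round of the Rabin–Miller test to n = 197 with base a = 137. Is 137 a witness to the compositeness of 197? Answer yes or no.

no

n − 1 = 196 = 2^2 · 49, so s = 2 and d = 49.
x_0 = 137^49 mod 197 = 196.
x_0 = 196 ≡ −1, so 137 is not a witness.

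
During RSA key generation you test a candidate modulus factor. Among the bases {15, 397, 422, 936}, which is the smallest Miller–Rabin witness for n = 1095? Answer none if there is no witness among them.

n − 1 = 1094 = 2^1 · 547, so s = 1 and d = 547.
Base 15: x_0 = 15^547 mod 1095 = 45. x_0 ∉ {1, 1094} and s = 1, so 15 is a Miller–Rabin witness and 1095 is composite.
Base 397: x_0 = 397^547 mod 1095 = 913. x_0 ∉ {1, 1094} and s = 1, so 397 is a Miller–Rabin witness and 1095 is composite.
Base 422: x_0 = 422^547 mod 1095 = 728. x_0 ∉ {1, 1094} and s = 1, so 422 is a Miller–Rabin witness and 1095 is composite.
Base 936: x_0 = 936^547 mod 1095 = 126. x_0 ∉ {1, 1094} and s = 1, so 936 is a Miller–Rabin witness and 1095 is composite.
The smallest witness among the given bases is 15.

15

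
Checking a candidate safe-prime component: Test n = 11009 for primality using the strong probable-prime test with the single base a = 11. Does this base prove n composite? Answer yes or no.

n − 1 = 11008 = 2^8 · 43, so s = 8 and d = 43.
x_0 = 11^43 mod 11009 = 4942.
x_0 is neither 1 nor 11008, so continue squaring.
x_1 = 4942^2 mod 11009 = 5402.
x_2 = 5402^2 mod 11009 = 7754.
x_3 = 7754^2 mod 11009 = 4367.
x_4 = 4367^2 mod 11009 = 3101.
x_5 = 3101^2 mod 11009 = 5344.
x_6 = 5344^2 mod 11009 = 990.
x_7 = 990^2 mod 11009 = 299.
Reached i = s−1 = 7 without hitting −1: 11 is a Miller–Rabin witness and 11009 is composite.

yes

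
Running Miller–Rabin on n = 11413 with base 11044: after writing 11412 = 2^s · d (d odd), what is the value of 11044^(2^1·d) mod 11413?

9974

n − 1 = 11412 = 2^2 · 2853, so s = 2 and d = 2853.
x_0 = 11044^2853 mod 11413 = 6312.
x_1 = 6312^2 mod 11413 = 9974.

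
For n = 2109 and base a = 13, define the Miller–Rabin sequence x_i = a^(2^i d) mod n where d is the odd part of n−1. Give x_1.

n − 1 = 2108 = 2^2 · 527, so s = 2 and d = 527.
Repeated squaring mod 2109: 13^1 ≡ 13, 13^2 ≡ 169, 13^4 ≡ 1144, 13^8 ≡ 1156, 13^16 ≡ 1339, 13^32 ≡ 271, 13^64 ≡ 1735, 13^128 ≡ 682, 13^256 ≡ 1144, 13^512 ≡ 1156.
527 = 512 + 8 + 4 + 2 + 1, so 13^527 ≡ 1156·1156·1144·169·13 ≡ 964 (mod 2109).
x_0 = 964.
x_1 = 964^2 mod 2109 = 1336.

1336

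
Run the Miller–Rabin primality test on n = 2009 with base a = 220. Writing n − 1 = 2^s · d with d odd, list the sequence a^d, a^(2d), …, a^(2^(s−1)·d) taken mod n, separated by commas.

439, 1866, 359

n − 1 = 2008 = 2^3 · 251, so s = 3 and d = 251.
x_0 = 220^251 mod 2009 = 439.
x_1 = 439^2 mod 2009 = 1866.
x_2 = 1866^2 mod 2009 = 359.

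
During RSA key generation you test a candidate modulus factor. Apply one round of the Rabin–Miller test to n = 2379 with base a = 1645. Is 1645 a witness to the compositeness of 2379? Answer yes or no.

n − 1 = 2378 = 2^1 · 1189, so s = 1 and d = 1189.
x_0 = 1645^1189 mod 2379 = 1762.
x_0 ∉ {1, 2378} and s = 1, so 1645 is a Miller–Rabin witness and 2379 is composite.

yes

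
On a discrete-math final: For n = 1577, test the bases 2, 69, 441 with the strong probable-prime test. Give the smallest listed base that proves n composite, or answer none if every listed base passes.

n − 1 = 1576 = 2^3 · 197, so s = 3 and d = 197.
Base 2: x_0 = 2^197 mod 1577 = 1150. x_0 is neither 1 nor 1576, so continue squaring. x_1 = 1150^2 mod 1577 = 974. x_2 = 974^2 mod 1577 = 899. Reached i = s−1 = 2 without hitting −1: 2 is a Miller–Rabin witness and 1577 is composite.
Base 69: x_0 = 69^197 mod 1577 = 692. x_0 is neither 1 nor 1576, so continue squaring. x_1 = 692^2 mod 1577 = 1033. x_2 = 1033^2 mod 1577 = 1037. Reached i = s−1 = 2 without hitting −1: 69 is a Miller–Rabin witness and 1577 is composite.
Base 441: x_0 = 441^197 mod 1577 = 575. x_0 is neither 1 nor 1576, so continue squaring. x_1 = 575^2 mod 1577 = 1032. x_2 = 1032^2 mod 1577 = 549. Reached i = s−1 = 2 without hitting −1: 441 is a Miller–Rabin witness and 1577 is composite.
The smallest witness among the given bases is 2.

2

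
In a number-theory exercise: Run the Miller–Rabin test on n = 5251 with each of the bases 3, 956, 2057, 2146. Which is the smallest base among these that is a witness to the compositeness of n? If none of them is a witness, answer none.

n − 1 = 5250 = 2^1 · 2625, so s = 1 and d = 2625.
Base 3: x_0 = 3^2625 mod 5251 = 402. x_0 ∉ {1, 5250} and s = 1, so 3 is a Miller–Rabin witness and 5251 is composite.
Base 956: x_0 = 956^2625 mod 5251 = 3621. x_0 ∉ {1, 5250} and s = 1, so 956 is a Miller–Rabin witness and 5251 is composite.
Base 2057: x_0 = 2057^2625 mod 5251 = 1108. x_0 ∉ {1, 5250} and s = 1, so 2057 is a Miller–Rabin witness and 5251 is composite.
Base 2146: x_0 = 2146^2625 mod 5251 = 5024. x_0 ∉ {1, 5250} and s = 1, so 2146 is a Miller–Rabin witness and 5251 is composite.
The smallest witness among the given bases is 3.

3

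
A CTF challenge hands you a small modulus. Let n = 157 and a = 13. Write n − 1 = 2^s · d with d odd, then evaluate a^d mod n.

n − 1 = 156 = 2^2 · 39, so s = 2 and d = 39.
13^39 mod 157 = 156.

156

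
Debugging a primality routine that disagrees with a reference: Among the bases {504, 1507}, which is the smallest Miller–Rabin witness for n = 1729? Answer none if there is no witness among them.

504

n − 1 = 1728 = 2^6 · 27, so s = 6 and d = 27.
Base 504: x_0 = 504^27 mod 1729 = 987. x_0 is neither 1 nor 1728, so continue squaring. x_1 = 987^2 mod 1729 = 742. x_2 = 742^2 mod 1729 = 742. x_3 = 742^2 mod 1729 = 742. x_4 = 742^2 mod 1729 = 742. x_5 = 742^2 mod 1729 = 742. Reached i = s−1 = 5 without hitting −1: 504 is a Miller–Rabin witness and 1729 is composite.
Base 1507: x_0 = 1507^27 mod 1729 = 1065. x_0 is neither 1 nor 1728, so continue squaring. x_1 = 1065^2 mod 1729 = 1. x_1 = 1 but x_0 ≠ ±1, a nontrivial square root of 1 — 1507 is a witness and 1729 is composite.
The smallest witness among the given bases is 504.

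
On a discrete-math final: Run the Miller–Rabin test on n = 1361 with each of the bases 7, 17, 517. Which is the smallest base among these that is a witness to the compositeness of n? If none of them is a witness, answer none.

none

n − 1 = 1360 = 2^4 · 85, so s = 4 and d = 85.
Base 7: x_0 = 7^85 mod 1361 = 377. x_0 is neither 1 nor 1360, so continue squaring. x_1 = 377^2 mod 1361 = 585. x_2 = 585^2 mod 1361 = 614. x_3 = 614^2 mod 1361 = 1360. x_3 ≡ −1, so 7 is not a witness.
Base 17: x_0 = 17^85 mod 1361 = 747. x_0 is neither 1 nor 1360, so continue squaring. x_1 = 747^2 mod 1361 = 1360. x_1 ≡ −1, so 17 is not a witness.
Base 517: x_0 = 517^85 mod 1361 = 747. x_0 is neither 1 nor 1360, so continue squaring. x_1 = 747^2 mod 1361 = 1360. x_1 ≡ −1, so 517 is not a witness.
No listed base is a witness for 1361.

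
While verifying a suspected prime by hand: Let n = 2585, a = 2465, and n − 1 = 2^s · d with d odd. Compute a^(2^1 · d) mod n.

1475

n − 1 = 2584 = 2^3 · 323, so s = 3 and d = 323.
x_0 = 2465^323 mod 2585 = 2465.
x_1 = 2465^2 mod 2585 = 1475.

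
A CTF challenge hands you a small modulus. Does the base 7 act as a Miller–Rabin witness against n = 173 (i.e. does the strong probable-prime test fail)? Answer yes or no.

no

n − 1 = 172 = 2^2 · 43, so s = 2 and d = 43.
x_0 = 7^43 mod 173 = 93.
x_0 is neither 1 nor 172, so continue squaring.
x_1 = 93^2 mod 173 = 172.
x_1 ≡ −1, so 7 is not a witness.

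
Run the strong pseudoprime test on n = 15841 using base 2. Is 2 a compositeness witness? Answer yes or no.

n − 1 = 15840 = 2^5 · 495, so s = 5 and d = 495.
x_0 = 2^495 mod 15841 = 1.
x_0 = 1, so 2 is not a witness.

no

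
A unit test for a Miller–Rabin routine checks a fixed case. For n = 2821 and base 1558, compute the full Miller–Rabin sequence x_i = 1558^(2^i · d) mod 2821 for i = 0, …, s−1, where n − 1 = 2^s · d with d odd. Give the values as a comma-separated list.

n − 1 = 2820 = 2^2 · 705, so s = 2 and d = 705.
x_0 = 1558^705 mod 2821 = 1737.
x_1 = 1737^2 mod 2821 = 1520.

1737, 1520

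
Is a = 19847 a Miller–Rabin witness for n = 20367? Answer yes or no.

n − 1 = 20366 = 2^1 · 10183, so s = 1 and d = 10183.
x_0 = 19847^10183 mod 20367 = 794.
x_0 ∉ {1, 20366} and s = 1, so 19847 is a Miller–Rabin witness and 20367 is composite.

yes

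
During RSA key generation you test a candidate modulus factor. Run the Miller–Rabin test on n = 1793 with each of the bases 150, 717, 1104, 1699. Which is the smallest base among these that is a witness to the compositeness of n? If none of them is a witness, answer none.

n − 1 = 1792 = 2^8 · 7, so s = 8 and d = 7.
Base 150: x_0 = 150^7 mod 1793 = 941. x_0 is neither 1 nor 1792, so continue squaring. x_1 = 941^2 mod 1793 = 1532. x_2 = 1532^2 mod 1793 = 1780. x_3 = 1780^2 mod 1793 = 169. x_4 = 169^2 mod 1793 = 1666. x_5 = 1666^2 mod 1793 = 1785. x_6 = 1785^2 mod 1793 = 64. x_7 = 64^2 mod 1793 = 510. Reached i = s−1 = 7 without hitting −1: 150 is a Miller–Rabin witness and 1793 is composite.
Base 717: x_0 = 717^7 mod 1793 = 1613. x_0 is neither 1 nor 1792, so continue squaring. x_1 = 1613^2 mod 1793 = 126. x_2 = 126^2 mod 1793 = 1532. x_3 = 1532^2 mod 1793 = 1780. x_4 = 1780^2 mod 1793 = 169. x_5 = 169^2 mod 1793 = 1666. x_6 = 1666^2 mod 1793 = 1785. x_7 = 1785^2 mod 1793 = 64. Reached i = s−1 = 7 without hitting −1: 717 is a Miller–Rabin witness and 1793 is composite.
Base 1104: x_0 = 1104^7 mod 1793 = 621. x_0 is neither 1 nor 1792, so continue squaring. x_1 = 621^2 mod 1793 = 146. x_2 = 146^2 mod 1793 = 1593. x_3 = 1593^2 mod 1793 = 554. x_4 = 554^2 mod 1793 = 313. x_5 = 313^2 mod 1793 = 1147. x_6 = 1147^2 mod 1793 = 1340. x_7 = 1340^2 mod 1793 = 807. Reached i = s−1 = 7 without hitting −1: 1104 is a Miller–Rabin witness and 1793 is composite.
Base 1699: x_0 = 1699^7 mod 1793 = 960. x_0 is neither 1 nor 1792, so continue squaring. x_1 = 960^2 mod 1793 = 1791. x_2 = 1791^2 mod 1793 = 4. x_3 = 4^2 mod 1793 = 16. x_4 = 16^2 mod 1793 = 256. x_5 = 256^2 mod 1793 = 988. x_6 = 988^2 mod 1793 = 752. x_7 = 752^2 mod 1793 = 709. Reached i = s−1 = 7 without hitting −1: 1699 is a Miller–Rabin witness and 1793 is composite.
The smallest witness among the given bases is 150.

150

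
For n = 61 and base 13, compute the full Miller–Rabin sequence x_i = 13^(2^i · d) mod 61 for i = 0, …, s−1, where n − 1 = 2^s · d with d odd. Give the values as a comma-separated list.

n − 1 = 60 = 2^2 · 15, so s = 2 and d = 15.
x_0 = 13^15 mod 61 = 1.
x_1 = 1^2 mod 61 = 1.

1, 1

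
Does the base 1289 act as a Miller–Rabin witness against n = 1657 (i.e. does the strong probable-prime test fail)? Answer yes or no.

n − 1 = 1656 = 2^3 · 207, so s = 3 and d = 207.
By repeated squaring, 1289^207 ≡ 874 (mod 1657).
x_0 = 1289^207 mod 1657 = 874.
x_0 is neither 1 nor 1656, so continue squaring.
x_1 = 874^2 mod 1657 = 1656.
x_1 ≡ −1, so 1289 is not a witness.

no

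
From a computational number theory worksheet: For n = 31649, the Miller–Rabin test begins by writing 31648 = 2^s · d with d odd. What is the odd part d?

989

Halving: 31648 → 15824 → 7912 → 3956 → 1978 → 989; 989 is odd.
So 31648 = 2^5 · 989.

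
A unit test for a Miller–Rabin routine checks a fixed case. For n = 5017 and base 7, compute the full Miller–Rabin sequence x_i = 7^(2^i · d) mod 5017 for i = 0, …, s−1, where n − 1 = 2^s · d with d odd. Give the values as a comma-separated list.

n − 1 = 5016 = 2^3 · 627, so s = 3 and d = 627.
x_0 = 7^627 mod 5017 = 1821.
x_1 = 1821^2 mod 5017 = 4821.
x_2 = 4821^2 mod 5017 = 3297.

1821, 4821, 3297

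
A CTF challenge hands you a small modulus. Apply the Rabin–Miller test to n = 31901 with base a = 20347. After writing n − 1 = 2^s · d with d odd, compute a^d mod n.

n − 1 = 31900 = 2^2 · 7975, so s = 2 and d = 7975.
20347^7975 mod 31901 = 321.

321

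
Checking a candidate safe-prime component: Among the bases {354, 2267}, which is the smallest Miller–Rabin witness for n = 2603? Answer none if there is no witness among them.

n − 1 = 2602 = 2^1 · 1301, so s = 1 and d = 1301.
Base 354: x_0 = 354^1301 mod 2603 = 1034. x_0 ∉ {1, 2602} and s = 1, so 354 is a Miller–Rabin witness and 2603 is composite.
Base 2267: x_0 = 2267^1301 mod 2603 = 1050. x_0 ∉ {1, 2602} and s = 1, so 2267 is a Miller–Rabin witness and 2603 is composite.
The smallest witness among the given bases is 354.

354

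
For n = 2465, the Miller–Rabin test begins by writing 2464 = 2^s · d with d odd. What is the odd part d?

77

Halving: 2464 → 1232 → 616 → 308 → 154 → 77; 77 is odd.
So 2464 = 2^5 · 77.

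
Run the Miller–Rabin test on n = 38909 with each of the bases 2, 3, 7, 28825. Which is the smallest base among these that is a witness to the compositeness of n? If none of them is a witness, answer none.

n − 1 = 38908 = 2^2 · 9727, so s = 2 and d = 9727.
Base 2: x_0 = 2^9727 mod 38909 = 128. x_0 is neither 1 nor 38908, so continue squaring. x_1 = 128^2 mod 38909 = 16384. Reached i = s−1 = 1 without hitting −1: 2 is a Miller–Rabin witness and 38909 is composite.
Base 3: x_0 = 3^9727 mod 38909 = 2187. x_0 is neither 1 nor 38908, so continue squaring. x_1 = 2187^2 mod 38909 = 36071. Reached i = s−1 = 1 without hitting −1: 3 is a Miller–Rabin witness and 38909 is composite.
Base 7: x_0 = 7^9727 mod 38909 = 6454. x_0 is neither 1 nor 38908, so continue squaring. x_1 = 6454^2 mod 38909 = 21486. Reached i = s−1 = 1 without hitting −1: 7 is a Miller–Rabin witness and 38909 is composite.
Base 28825: x_0 = 28825^9727 mod 38909 = 23703. x_0 is neither 1 nor 38908, so continue squaring. x_1 = 23703^2 mod 38909 = 25158. Reached i = s−1 = 1 without hitting −1: 28825 is a Miller–Rabin witness and 38909 is composite.
The smallest witness among the given bases is 2.

2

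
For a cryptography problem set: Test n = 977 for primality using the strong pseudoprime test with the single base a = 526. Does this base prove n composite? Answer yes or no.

n − 1 = 976 = 2^4 · 61, so s = 4 and d = 61.
x_0 = 526^61 mod 977 = 620.
x_0 is neither 1 nor 976, so continue squaring.
x_1 = 620^2 mod 977 = 439.
x_2 = 439^2 mod 977 = 252.
x_3 = 252^2 mod 977 = 976.
x_3 ≡ −1, so 526 is not a witness.

no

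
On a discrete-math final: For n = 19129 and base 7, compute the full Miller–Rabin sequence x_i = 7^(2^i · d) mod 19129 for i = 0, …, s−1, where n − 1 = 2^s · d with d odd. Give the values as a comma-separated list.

4022, 12479, 15381

n − 1 = 19128 = 2^3 · 2391, so s = 3 and d = 2391.
x_0 = 7^2391 mod 19129 = 4022.
x_1 = 4022^2 mod 19129 = 12479.
x_2 = 12479^2 mod 19129 = 15381.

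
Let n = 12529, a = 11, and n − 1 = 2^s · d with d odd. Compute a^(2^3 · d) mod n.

2838

n − 1 = 12528 = 2^4 · 783, so s = 4 and d = 783.
By repeated squaring, 11^783 ≡ 5335 (mod 12529).
x_0 = 5335.
x_1 = 5335^2 mod 12529 = 8866.
x_2 = 8866^2 mod 12529 = 11539.
x_3 = 11539^2 mod 12529 = 2838.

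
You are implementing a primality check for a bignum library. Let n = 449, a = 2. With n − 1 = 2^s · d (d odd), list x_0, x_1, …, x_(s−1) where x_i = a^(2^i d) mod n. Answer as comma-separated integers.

n − 1 = 448 = 2^6 · 7, so s = 6 and d = 7.
x_0 = 2^7 mod 449 = 128.
x_1 = 128^2 mod 449 = 220.
x_2 = 220^2 mod 449 = 357.
x_3 = 357^2 mod 449 = 382.
x_4 = 382^2 mod 449 = 448.
x_5 = 448^2 mod 449 = 1.

128, 220, 357, 382, 448, 1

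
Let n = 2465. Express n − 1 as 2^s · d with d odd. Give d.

77

Halving: 2464 → 1232 → 616 → 308 → 154 → 77; 77 is odd.
So 2464 = 2^5 · 77.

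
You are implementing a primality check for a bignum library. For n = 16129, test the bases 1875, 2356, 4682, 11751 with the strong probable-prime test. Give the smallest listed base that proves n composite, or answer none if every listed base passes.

n − 1 = 16128 = 2^8 · 63, so s = 8 and d = 63.
Base 1875: x_0 = 1875^63 mod 16129 = 16128. x_0 = 16128 ≡ −1, so 1875 is not a witness.
Base 2356: x_0 = 2356^63 mod 16129 = 1. x_0 = 1, so 2356 is not a witness.
Base 4682: x_0 = 4682^63 mod 16129 = 16128. x_0 = 16128 ≡ −1, so 4682 is not a witness.
Base 11751: x_0 = 11751^63 mod 16129 = 16128. x_0 = 16128 ≡ −1, so 11751 is not a witness.
No listed base is a witness for 16129.

none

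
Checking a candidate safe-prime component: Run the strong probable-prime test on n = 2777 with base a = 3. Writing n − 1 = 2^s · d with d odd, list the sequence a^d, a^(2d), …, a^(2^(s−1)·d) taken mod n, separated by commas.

n − 1 = 2776 = 2^3 · 347, so s = 3 and d = 347.
x_0 = 3^347 mod 2777 = 2553.
x_1 = 2553^2 mod 2777 = 190.
x_2 = 190^2 mod 2777 = 2776.

2553, 190, 2776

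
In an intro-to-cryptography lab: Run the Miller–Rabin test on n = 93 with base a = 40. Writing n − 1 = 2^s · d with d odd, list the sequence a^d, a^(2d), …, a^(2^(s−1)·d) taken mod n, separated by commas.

n − 1 = 92 = 2^2 · 23, so s = 2 and d = 23.
x_0 = 40^23 mod 93 = 28.
x_1 = 28^2 mod 93 = 40.

28, 40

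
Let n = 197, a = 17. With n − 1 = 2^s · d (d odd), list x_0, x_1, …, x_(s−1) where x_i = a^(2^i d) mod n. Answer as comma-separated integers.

14, 196

n − 1 = 196 = 2^2 · 49, so s = 2 and d = 49.
x_0 = 17^49 mod 197 = 14.
x_1 = 14^2 mod 197 = 196.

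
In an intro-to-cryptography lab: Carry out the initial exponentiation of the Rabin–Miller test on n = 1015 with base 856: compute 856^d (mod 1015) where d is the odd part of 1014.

736

n − 1 = 1014 = 2^1 · 507, so s = 1 and d = 507.
856^507 mod 1015 = 736.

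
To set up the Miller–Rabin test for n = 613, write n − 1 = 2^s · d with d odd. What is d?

Halving: 612 → 306 → 153; 153 is odd.
So 612 = 2^2 · 153.

153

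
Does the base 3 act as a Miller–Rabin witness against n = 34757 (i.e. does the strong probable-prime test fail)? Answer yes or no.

no

n − 1 = 34756 = 2^2 · 8689, so s = 2 and d = 8689.
x_0 = 3^8689 mod 34757 = 2590.
x_0 is neither 1 nor 34756, so continue squaring.
x_1 = 2590^2 mod 34757 = 34756.
x_1 ≡ −1, so 3 is not a witness.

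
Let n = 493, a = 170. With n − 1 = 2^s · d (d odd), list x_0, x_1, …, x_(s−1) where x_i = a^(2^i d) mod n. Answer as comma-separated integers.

459, 170

n − 1 = 492 = 2^2 · 123, so s = 2 and d = 123.
x_0 = 170^123 mod 493 = 459.
x_1 = 459^2 mod 493 = 170.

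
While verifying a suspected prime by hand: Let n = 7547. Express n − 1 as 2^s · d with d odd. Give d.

Halving: 7546 → 3773; 3773 is odd.
So 7546 = 2^1 · 3773.

3773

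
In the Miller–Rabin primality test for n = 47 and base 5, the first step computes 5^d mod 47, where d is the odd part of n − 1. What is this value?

n − 1 = 46 = 2^1 · 23, so s = 1 and d = 23.
Repeated squaring mod 47: 5^1 ≡ 5, 5^2 ≡ 25, 5^4 ≡ 14, 5^8 ≡ 8, 5^16 ≡ 17.
23 = 16 + 4 + 2 + 1, so 5^23 ≡ 17·14·25·5 ≡ 46 (mod 47).

46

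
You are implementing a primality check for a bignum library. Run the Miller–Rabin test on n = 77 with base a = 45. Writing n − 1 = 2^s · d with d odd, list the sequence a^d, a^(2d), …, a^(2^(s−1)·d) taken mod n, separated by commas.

45, 23

n − 1 = 76 = 2^2 · 19, so s = 2 and d = 19.
x_0 = 45^19 mod 77 = 45.
x_1 = 45^2 mod 77 = 23.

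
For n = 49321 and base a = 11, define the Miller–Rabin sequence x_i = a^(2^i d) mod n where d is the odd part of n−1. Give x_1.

n − 1 = 49320 = 2^3 · 6165, so s = 3 and d = 6165.
Repeated squaring mod 49321: 11^1 ≡ 11, 11^2 ≡ 121, 11^4 ≡ 14641, 11^8 ≡ 9815, 11^16 ≡ 10312, 11^32 ≡ 1268, 11^64 ≡ 29552, 11^128 ≡ 43078, 11^256 ≡ 11459, 11^512 ≡ 16179, 11^1024 ≡ 13494, 11^2048 ≡ 44225, 11^4096 ≡ 26370.
6165 = 4096 + 2048 + 16 + 4 + 1, so 11^6165 ≡ 26370·44225·10312·14641·11 ≡ 9175 (mod 49321).
x_0 = 9175.
x_1 = 9175^2 mod 49321 = 38999.

38999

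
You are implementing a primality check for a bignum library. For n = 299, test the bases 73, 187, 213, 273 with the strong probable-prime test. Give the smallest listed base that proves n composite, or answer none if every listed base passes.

n − 1 = 298 = 2^1 · 149, so s = 1 and d = 149.
Base 73: x_0 = 73^149 mod 299 = 255. x_0 ∉ {1, 298} and s = 1, so 73 is a Miller–Rabin witness and 299 is composite.
Base 187: x_0 = 187^149 mod 299 = 200. x_0 ∉ {1, 298} and s = 1, so 187 is a Miller–Rabin witness and 299 is composite.
Base 213: x_0 = 213^149 mod 299 = 265. x_0 ∉ {1, 298} and s = 1, so 213 is a Miller–Rabin witness and 299 is composite.
Base 273: x_0 = 273^149 mod 299 = 260. x_0 ∉ {1, 298} and s = 1, so 273 is a Miller–Rabin witness and 299 is composite.
The smallest witness among the given bases is 73.

73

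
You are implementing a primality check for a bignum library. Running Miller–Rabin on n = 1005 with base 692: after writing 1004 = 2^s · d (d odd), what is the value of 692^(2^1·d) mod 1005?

n − 1 = 1004 = 2^2 · 251, so s = 2 and d = 251.
Repeated squaring mod 1005: 692^1 ≡ 692, 692^2 ≡ 484, 692^4 ≡ 91, 692^8 ≡ 241, 692^16 ≡ 796, 692^32 ≡ 466, 692^64 ≡ 76, 692^128 ≡ 751.
251 = 128 + 64 + 32 + 16 + 8 + 2 + 1, so 692^251 ≡ 751·76·466·796·241·484·692 ≡ 143 (mod 1005).
x_0 = 143.
x_1 = 143^2 mod 1005 = 349.

349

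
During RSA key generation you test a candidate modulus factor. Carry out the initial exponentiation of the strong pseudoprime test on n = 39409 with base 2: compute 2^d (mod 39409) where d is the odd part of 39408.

3834

n − 1 = 39408 = 2^4 · 2463, so s = 4 and d = 2463.
Repeated squaring mod 39409: 2^1 ≡ 2, 2^2 ≡ 4, 2^4 ≡ 16, 2^8 ≡ 256, 2^16 ≡ 26127, 2^32 ≡ 16840, 2^64 ≡ 37845, 2^128 ≡ 2738, 2^256 ≡ 8934, 2^512 ≡ 13131, 2^1024 ≡ 8786, 2^2048 ≡ 30974.
2463 = 2048 + 256 + 128 + 16 + 8 + 4 + 2 + 1, so 2^2463 ≡ 30974·8934·2738·26127·256·16·4·2 ≡ 3834 (mod 39409).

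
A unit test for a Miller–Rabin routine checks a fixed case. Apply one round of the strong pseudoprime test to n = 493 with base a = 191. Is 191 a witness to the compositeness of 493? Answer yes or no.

no

n − 1 = 492 = 2^2 · 123, so s = 2 and d = 123.
x_0 = 191^123 mod 493 = 302.
x_0 is neither 1 nor 492, so continue squaring.
x_1 = 302^2 mod 493 = 492.
x_1 ≡ −1, so 191 is not a witness.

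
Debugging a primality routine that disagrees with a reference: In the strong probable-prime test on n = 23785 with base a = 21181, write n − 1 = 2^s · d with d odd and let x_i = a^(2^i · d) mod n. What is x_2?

13811

n − 1 = 23784 = 2^3 · 2973, so s = 3 and d = 2973.
x_0 = 21181^2973 mod 23785 = 19221.
x_1 = 19221^2 mod 23785 = 18221.
x_2 = 18221^2 mod 23785 = 13811.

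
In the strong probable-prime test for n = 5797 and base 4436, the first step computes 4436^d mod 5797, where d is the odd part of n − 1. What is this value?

n − 1 = 5796 = 2^2 · 1449, so s = 2 and d = 1449.
Repeated squaring mod 5797: 4436^1 ≡ 4436, 4436^2 ≡ 3078, 4436^4 ≡ 1786, 4436^8 ≡ 1446, 4436^16 ≡ 3996, 4436^32 ≡ 3078, 4436^64 ≡ 1786, 4436^128 ≡ 1446, 4436^256 ≡ 3996, 4436^512 ≡ 3078, 4436^1024 ≡ 1786.
1449 = 1024 + 256 + 128 + 32 + 8 + 1, so 4436^1449 ≡ 1786·3996·1446·3078·1446·4436 ≡ 2974 (mod 5797).

2974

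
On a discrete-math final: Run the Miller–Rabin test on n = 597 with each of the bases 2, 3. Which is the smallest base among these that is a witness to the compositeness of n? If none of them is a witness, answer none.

2

n − 1 = 596 = 2^2 · 149, so s = 2 and d = 149.
Base 2: x_0 = 2^149 mod 597 = 20. x_0 is neither 1 nor 596, so continue squaring. x_1 = 20^2 mod 597 = 400. Reached i = s−1 = 1 without hitting −1: 2 is a Miller–Rabin witness and 597 is composite.
Base 3: x_0 = 3^149 mod 597 = 384. x_0 is neither 1 nor 596, so continue squaring. x_1 = 384^2 mod 597 = 594. Reached i = s−1 = 1 without hitting −1: 3 is a Miller–Rabin witness and 597 is composite.
The smallest witness among the given bases is 2.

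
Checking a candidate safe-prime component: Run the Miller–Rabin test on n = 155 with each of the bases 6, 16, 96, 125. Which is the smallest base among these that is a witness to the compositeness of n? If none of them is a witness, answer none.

6

n − 1 = 154 = 2^1 · 77, so s = 1 and d = 77.
Base 6: x_0 = 6^77 mod 155 = 26. x_0 ∉ {1, 154} and s = 1, so 6 is a Miller–Rabin witness and 155 is composite.
Base 16: x_0 = 16^77 mod 155 = 101. x_0 ∉ {1, 154} and s = 1, so 16 is a Miller–Rabin witness and 155 is composite.
Base 96: x_0 = 96^77 mod 155 = 146. x_0 ∉ {1, 154} and s = 1, so 96 is a Miller–Rabin witness and 155 is composite.
Base 125: x_0 = 125^77 mod 155 = 125. x_0 ∉ {1, 154} and s = 1, so 125 is a Miller–Rabin witness and 155 is composite.
The smallest witness among the given bases is 6.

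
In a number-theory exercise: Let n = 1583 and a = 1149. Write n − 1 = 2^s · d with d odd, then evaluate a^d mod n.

1582

n − 1 = 1582 = 2^1 · 791, so s = 1 and d = 791.
Repeated squaring mod 1583: 1149^1 ≡ 1149, 1149^2 ≡ 1562, 1149^4 ≡ 441, 1149^8 ≡ 1355, 1149^16 ≡ 1328, 1149^32 ≡ 122, 1149^64 ≡ 637, 1149^128 ≡ 521, 1149^256 ≡ 748, 1149^512 ≡ 705.
791 = 512 + 256 + 16 + 4 + 2 + 1, so 1149^791 ≡ 705·748·1328·441·1562·1149 ≡ 1582 (mod 1583).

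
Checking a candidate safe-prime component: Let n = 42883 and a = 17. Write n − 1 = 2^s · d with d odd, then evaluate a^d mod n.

n − 1 = 42882 = 2^1 · 21441, so s = 1 and d = 21441.
17^21441 mod 42883 = 23096.

23096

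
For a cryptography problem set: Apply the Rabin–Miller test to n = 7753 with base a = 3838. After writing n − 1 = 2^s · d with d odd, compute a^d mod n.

n − 1 = 7752 = 2^3 · 969, so s = 3 and d = 969.
Repeated squaring mod 7753: 3838^1 ≡ 3838, 3838^2 ≡ 7297, 3838^4 ≡ 6358, 3838^8 ≡ 22, 3838^16 ≡ 484, 3838^32 ≡ 1666, 3838^64 ≡ 7735, 3838^128 ≡ 324, 3838^256 ≡ 4187, 3838^512 ≡ 1436.
969 = 512 + 256 + 128 + 64 + 8 + 1, so 3838^969 ≡ 1436·4187·324·7735·22·3838 ≡ 2555 (mod 7753).

2555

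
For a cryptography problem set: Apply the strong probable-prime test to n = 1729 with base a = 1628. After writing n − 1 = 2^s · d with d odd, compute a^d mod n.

911

n − 1 = 1728 = 2^6 · 27, so s = 6 and d = 27.
Repeated squaring mod 1729: 1628^1 ≡ 1628, 1628^2 ≡ 1556, 1628^4 ≡ 536, 1628^8 ≡ 282, 1628^16 ≡ 1719.
27 = 16 + 8 + 2 + 1, so 1628^27 ≡ 1719·282·1556·1628 ≡ 911 (mod 1729).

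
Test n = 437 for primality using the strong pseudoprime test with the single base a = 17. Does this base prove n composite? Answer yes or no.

yes

n − 1 = 436 = 2^2 · 109, so s = 2 and d = 109.
x_0 = 17^109 mod 437 = 226.
x_0 is neither 1 nor 436, so continue squaring.
x_1 = 226^2 mod 437 = 384.
Reached i = s−1 = 1 without hitting −1: 17 is a Miller–Rabin witness and 437 is composite.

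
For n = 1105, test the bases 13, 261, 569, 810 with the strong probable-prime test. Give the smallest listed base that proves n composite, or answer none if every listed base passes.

n − 1 = 1104 = 2^4 · 69, so s = 4 and d = 69.
Base 13: x_0 = 13^69 mod 1105 = 13. x_0 is neither 1 nor 1104, so continue squaring. x_1 = 13^2 mod 1105 = 169. x_2 = 169^2 mod 1105 = 936. x_3 = 936^2 mod 1105 = 936. Reached i = s−1 = 3 without hitting −1: 13 is a Miller–Rabin witness and 1105 is composite.
Base 261: x_0 = 261^69 mod 1105 = 976. x_0 is neither 1 nor 1104, so continue squaring. x_1 = 976^2 mod 1105 = 66. x_2 = 66^2 mod 1105 = 1041. x_3 = 1041^2 mod 1105 = 781. Reached i = s−1 = 3 without hitting −1: 261 is a Miller–Rabin witness and 1105 is composite.
Base 569: x_0 = 569^69 mod 1105 = 519. x_0 is neither 1 nor 1104, so continue squaring. x_1 = 519^2 mod 1105 = 846. x_2 = 846^2 mod 1105 = 781. x_3 = 781^2 mod 1105 = 1. x_3 = 1 but x_2 ≠ ±1, a nontrivial square root of 1 — 569 is a witness and 1105 is composite.
Base 810: x_0 = 810^69 mod 1105 = 350. x_0 is neither 1 nor 1104, so continue squaring. x_1 = 350^2 mod 1105 = 950. x_2 = 950^2 mod 1105 = 820. x_3 = 820^2 mod 1105 = 560. Reached i = s−1 = 3 without hitting −1: 810 is a Miller–Rabin witness and 1105 is composite.
The smallest witness among the given bases is 13.

13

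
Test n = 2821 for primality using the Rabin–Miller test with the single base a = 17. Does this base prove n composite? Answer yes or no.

n − 1 = 2820 = 2^2 · 705, so s = 2 and d = 705.
By repeated squaring, 17^705 ≡ 2820 (mod 2821).
x_0 = 17^705 mod 2821 = 2820.
x_0 = 2820 ≡ −1, so 17 is not a witness.

no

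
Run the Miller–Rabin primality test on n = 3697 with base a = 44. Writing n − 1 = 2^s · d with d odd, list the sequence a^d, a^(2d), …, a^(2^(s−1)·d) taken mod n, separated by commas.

1, 1, 1, 1

n − 1 = 3696 = 2^4 · 231, so s = 4 and d = 231.
x_0 = 44^231 mod 3697 = 1.
x_1 = 1^2 mod 3697 = 1.
x_2 = 1^2 mod 3697 = 1.
x_3 = 1^2 mod 3697 = 1.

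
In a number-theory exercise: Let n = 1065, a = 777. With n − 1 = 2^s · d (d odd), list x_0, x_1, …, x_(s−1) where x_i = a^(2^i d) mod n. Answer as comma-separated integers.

n − 1 = 1064 = 2^3 · 133, so s = 3 and d = 133.
x_0 = 777^133 mod 1065 = 117.
x_1 = 117^2 mod 1065 = 909.
x_2 = 909^2 mod 1065 = 906.

117, 909, 906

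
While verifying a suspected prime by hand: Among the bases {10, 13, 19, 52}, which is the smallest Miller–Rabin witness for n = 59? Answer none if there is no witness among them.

none

n − 1 = 58 = 2^1 · 29, so s = 1 and d = 29.
Base 10: x_0 = 10^29 mod 59 = 58. x_0 = 58 ≡ −1, so 10 is not a witness.
Base 13: x_0 = 13^29 mod 59 = 58. x_0 = 58 ≡ −1, so 13 is not a witness.
Base 19: x_0 = 19^29 mod 59 = 1. x_0 = 1, so 19 is not a witness.
Base 52: x_0 = 52^29 mod 59 = 58. x_0 = 58 ≡ −1, so 52 is not a witness.
No listed base is a witness for 59.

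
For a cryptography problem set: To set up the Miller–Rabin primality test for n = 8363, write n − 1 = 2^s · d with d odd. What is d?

Halving: 8362 → 4181; 4181 is odd.
So 8362 = 2^1 · 4181.

4181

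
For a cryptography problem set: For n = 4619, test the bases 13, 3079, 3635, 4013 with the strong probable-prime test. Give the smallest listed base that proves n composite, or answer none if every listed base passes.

n − 1 = 4618 = 2^1 · 2309, so s = 1 and d = 2309.
Base 13: x_0 = 13^2309 mod 4619 = 1438. x_0 ∉ {1, 4618} and s = 1, so 13 is a Miller–Rabin witness and 4619 is composite.
Base 3079: x_0 = 3079^2309 mod 4619 = 2849. x_0 ∉ {1, 4618} and s = 1, so 3079 is a Miller–Rabin witness and 4619 is composite.
Base 3635: x_0 = 3635^2309 mod 4619 = 190. x_0 ∉ {1, 4618} and s = 1, so 3635 is a Miller–Rabin witness and 4619 is composite.
Base 4013: x_0 = 4013^2309 mod 4619 = 2407. x_0 ∉ {1, 4618} and s = 1, so 4013 is a Miller–Rabin witness and 4619 is composite.
The smallest witness among the given bases is 13.

13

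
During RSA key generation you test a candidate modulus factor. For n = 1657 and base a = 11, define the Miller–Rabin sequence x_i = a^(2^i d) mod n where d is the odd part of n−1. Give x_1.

n − 1 = 1656 = 2^3 · 207, so s = 3 and d = 207.
Repeated squaring mod 1657: 11^1 ≡ 11, 11^2 ≡ 121, 11^4 ≡ 1385, 11^8 ≡ 1076, 11^16 ≡ 1190, 11^32 ≡ 1022, 11^64 ≡ 574, 11^128 ≡ 1390.
207 = 128 + 64 + 8 + 4 + 2 + 1, so 11^207 ≡ 1390·574·1076·1385·121·11 ≡ 1418 (mod 1657).
x_0 = 1418.
x_1 = 1418^2 mod 1657 = 783.

783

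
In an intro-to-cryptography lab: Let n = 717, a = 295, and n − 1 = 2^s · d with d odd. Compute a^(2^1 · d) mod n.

661

n − 1 = 716 = 2^2 · 179, so s = 2 and d = 179.
x_0 = 295^179 mod 717 = 448.
x_1 = 448^2 mod 717 = 661.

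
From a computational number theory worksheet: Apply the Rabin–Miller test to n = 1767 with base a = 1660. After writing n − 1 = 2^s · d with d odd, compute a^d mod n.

406

n − 1 = 1766 = 2^1 · 883, so s = 1 and d = 883.
1660^883 mod 1767 = 406.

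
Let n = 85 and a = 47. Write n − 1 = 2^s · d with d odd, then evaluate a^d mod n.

47

n − 1 = 84 = 2^2 · 21, so s = 2 and d = 21.
47^21 mod 85 = 47.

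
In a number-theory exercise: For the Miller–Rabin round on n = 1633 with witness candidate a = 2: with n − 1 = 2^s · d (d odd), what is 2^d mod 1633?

358

n − 1 = 1632 = 2^5 · 51, so s = 5 and d = 51.
2^51 mod 1633 = 358.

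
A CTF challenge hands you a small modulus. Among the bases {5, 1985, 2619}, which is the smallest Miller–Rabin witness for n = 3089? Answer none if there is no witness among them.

n − 1 = 3088 = 2^4 · 193, so s = 4 and d = 193.
Base 5: x_0 = 5^193 mod 3089 = 2263. x_0 is neither 1 nor 3088, so continue squaring. x_1 = 2263^2 mod 3089 = 2696. x_2 = 2696^2 mod 3089 = 3088. x_2 ≡ −1, so 5 is not a witness.
Base 1985: x_0 = 1985^193 mod 3089 = 2696. x_0 is neither 1 nor 3088, so continue squaring. x_1 = 2696^2 mod 3089 = 3088. x_1 ≡ −1, so 1985 is not a witness.
Base 2619: x_0 = 2619^193 mod 3089 = 826. x_0 is neither 1 nor 3088, so continue squaring. x_1 = 826^2 mod 3089 = 2696. x_2 = 2696^2 mod 3089 = 3088. x_2 ≡ −1, so 2619 is not a witness.
No listed base is a witness for 3089.

none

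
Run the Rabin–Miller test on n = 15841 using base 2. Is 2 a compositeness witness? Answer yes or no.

n − 1 = 15840 = 2^5 · 495, so s = 5 and d = 495.
x_0 = 2^495 mod 15841 = 1.
x_0 = 1, so 2 is not a witness.

no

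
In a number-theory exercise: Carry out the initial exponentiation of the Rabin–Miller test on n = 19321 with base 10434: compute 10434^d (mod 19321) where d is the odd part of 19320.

2225

n − 1 = 19320 = 2^3 · 2415, so s = 3 and d = 2415.
Repeated squaring mod 19321: 10434^1 ≡ 10434, 10434^2 ≡ 13842, 10434^4 ≡ 13928, 10434^8 ≡ 6344, 10434^16 ≡ 693, 10434^32 ≡ 16545, 10434^64 ≡ 16418, 10434^128 ≡ 3453, 10434^256 ≡ 2152, 10434^512 ≡ 13385, 10434^1024 ≡ 13913, 10434^2048 ≡ 13791.
2415 = 2048 + 256 + 64 + 32 + 8 + 4 + 2 + 1, so 10434^2415 ≡ 13791·2152·16418·16545·6344·13928·13842·10434 ≡ 2225 (mod 19321).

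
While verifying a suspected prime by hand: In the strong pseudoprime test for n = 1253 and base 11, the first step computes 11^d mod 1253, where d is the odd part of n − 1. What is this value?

n − 1 = 1252 = 2^2 · 313, so s = 2 and d = 313.
11^313 mod 1253 = 634.

634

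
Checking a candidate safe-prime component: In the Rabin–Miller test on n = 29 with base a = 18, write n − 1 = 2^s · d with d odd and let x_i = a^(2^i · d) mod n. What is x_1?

28

n − 1 = 28 = 2^2 · 7, so s = 2 and d = 7.
x_0 = 18^7 mod 29 = 17.
x_1 = 17^2 mod 29 = 28.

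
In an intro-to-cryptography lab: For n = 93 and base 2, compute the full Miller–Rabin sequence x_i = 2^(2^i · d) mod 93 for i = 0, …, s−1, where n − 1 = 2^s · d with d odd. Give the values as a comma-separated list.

8, 64

n − 1 = 92 = 2^2 · 23, so s = 2 and d = 23.
x_0 = 2^23 mod 93 = 8.
x_1 = 8^2 mod 93 = 64.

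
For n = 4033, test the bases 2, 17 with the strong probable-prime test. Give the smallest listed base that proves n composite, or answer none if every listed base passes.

n − 1 = 4032 = 2^6 · 63, so s = 6 and d = 63.
Base 2: x_0 = 2^63 mod 4033 = 3521. x_0 is neither 1 nor 4032, so continue squaring. x_1 = 3521^2 mod 4033 = 4032. x_1 ≡ −1, so 2 is not a witness.
Base 17: x_0 = 17^63 mod 4033 = 142. x_0 is neither 1 nor 4032, so continue squaring. x_1 = 142^2 mod 4033 = 4032. x_1 ≡ −1, so 17 is not a witness.
No listed base is a witness for 4033.

none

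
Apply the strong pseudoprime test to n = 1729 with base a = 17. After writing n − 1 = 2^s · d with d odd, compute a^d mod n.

n − 1 = 1728 = 2^6 · 27, so s = 6 and d = 27.
Repeated squaring mod 1729: 17^1 ≡ 17, 17^2 ≡ 289, 17^4 ≡ 529, 17^8 ≡ 1472, 17^16 ≡ 347.
27 = 16 + 8 + 2 + 1, so 17^27 ≡ 347·1472·289·17 ≡ 818 (mod 1729).

818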